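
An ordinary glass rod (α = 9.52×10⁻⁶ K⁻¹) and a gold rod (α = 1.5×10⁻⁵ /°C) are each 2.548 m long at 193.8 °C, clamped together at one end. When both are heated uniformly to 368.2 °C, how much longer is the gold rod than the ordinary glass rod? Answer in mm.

2.44 mm

ΔT = 174.4 K
ordinary glass: ΔL = 9.52×10⁻⁶ × 2.548 m × 174.4 = 4.2304×10⁻³ m = 4.2304 mm
gold: ΔL = 1.5×10⁻⁵ × 2.548 m × 174.4 = 6.6656×10⁻³ m = 6.6656 mm
difference = 6.6656 − 4.2304 = 2.4352 mm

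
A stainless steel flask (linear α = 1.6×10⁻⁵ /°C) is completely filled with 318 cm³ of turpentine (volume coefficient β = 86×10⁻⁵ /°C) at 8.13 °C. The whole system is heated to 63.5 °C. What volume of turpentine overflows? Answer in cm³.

The flask also expands: β_container ≈ 3α = 4.8×10⁻⁵ /K
Net overflow = V₀(β_liq − 3α_cont)ΔT
β − 3α = 8.60×10⁻⁴ − 4.8×10⁻⁵ = 8.12×10⁻⁴ /K; ΔT = 55.37 K
ΔV = 318 × 8.12×10⁻⁴ × 55.37 = 14.3 cm³

14.3 cm³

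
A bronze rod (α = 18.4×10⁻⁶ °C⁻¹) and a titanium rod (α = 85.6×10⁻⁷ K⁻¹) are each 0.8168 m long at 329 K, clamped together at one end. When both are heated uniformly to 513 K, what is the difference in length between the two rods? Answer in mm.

1.48 mm

ΔT = 184 K
bronze: ΔL = 18.4×10⁻⁶ × 0.8168 m × 184 = 2.7654×10⁻³ m = 2.7654 mm
titanium: ΔL = 85.6×10⁻⁷ × 0.8168 m × 184 = 1.2865×10⁻³ m = 1.2865 mm
difference = 2.7654 − 1.2865 = 1.4789 mm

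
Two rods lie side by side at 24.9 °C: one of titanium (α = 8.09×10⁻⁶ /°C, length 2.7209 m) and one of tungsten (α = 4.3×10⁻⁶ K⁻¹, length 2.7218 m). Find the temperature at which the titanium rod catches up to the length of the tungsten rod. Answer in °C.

T = 112.2 °C

Equal length when α₁L₁ΔT − α₂L₂ΔT = L₂ − L₁ = 9.00×10⁻⁴ m
α₁L₁ = 2.2012081×10⁻⁵, α₂L₂ = 1.170374×10⁻⁵ → Δ(αL) = 1.0308341×10⁻⁵ m/K
ΔT = 9.00×10⁻⁴ / 1.0308341×10⁻⁵ = 87.308 K, so T = 24.9 + 87.308 = 112.208 °C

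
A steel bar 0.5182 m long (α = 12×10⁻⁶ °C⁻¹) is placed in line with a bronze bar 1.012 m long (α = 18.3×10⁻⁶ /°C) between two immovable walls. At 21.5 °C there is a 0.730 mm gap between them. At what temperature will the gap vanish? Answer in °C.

α₁L₁ = 6.2184×10⁻⁶ m/K, α₂L₂ = 1.85196×10⁻⁵ m/K → total 2.4738×10⁻⁵ m/K
ΔT = g/(α₁L₁+α₂L₂) = 7.30×10⁻⁴ / 2.4738×10⁻⁵ = 29.509 K
T = 21.5 + 29.509 = 51.009 °C

T = 51.0 °C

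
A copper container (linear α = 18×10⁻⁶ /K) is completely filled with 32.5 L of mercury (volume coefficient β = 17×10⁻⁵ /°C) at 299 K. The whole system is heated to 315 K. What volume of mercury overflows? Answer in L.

The container also expands: β_container ≈ 3α = 5.4×10⁻⁵ /K
Net overflow = V₀(β_liq − 3α_cont)ΔT
β − 3α = 1.70×10⁻⁴ − 5.4×10⁻⁵ = 1.16×10⁻⁴ /K; ΔT = 16 K
ΔV = 32.5 × 1.16×10⁻⁴ × 16 = 0.0603 L

0.0603 L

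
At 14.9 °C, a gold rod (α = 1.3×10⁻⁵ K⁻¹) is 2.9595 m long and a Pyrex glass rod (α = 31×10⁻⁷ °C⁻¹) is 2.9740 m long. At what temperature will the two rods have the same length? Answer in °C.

L₁(1 + α₁ΔT) = L₂(1 + α₂ΔT) ⇒ ΔT = (L₂ − L₁)/(α₁L₁ − α₂L₂)
L₂ − L₁ = 2.9740 − 2.9595 = 1.45×10⁻² m
α₁L₁ − α₂L₂ = 1.3×10⁻⁵×2.9595 − 31×10⁻⁷×2.9740 = 2.92541×10⁻⁵ m/K
ΔT = 1.45×10⁻² / 2.92541×10⁻⁵ = 495.657 K
T = 14.9 + 495.657 = 510.557 °C

T = 510.6 °C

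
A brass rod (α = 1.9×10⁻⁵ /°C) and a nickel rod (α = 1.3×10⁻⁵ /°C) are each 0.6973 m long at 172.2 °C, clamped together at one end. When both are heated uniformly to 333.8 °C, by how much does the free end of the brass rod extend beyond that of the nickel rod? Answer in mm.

0.676 mm

ΔT = 161.6 K
brass: ΔL = 1.9×10⁻⁵ × 0.6973 m × 161.6 = 2.1410×10⁻³ m = 2.1410 mm
nickel: ΔL = 1.3×10⁻⁵ × 0.6973 m × 161.6 = 1.4649×10⁻³ m = 1.4649 mm
difference = 2.1410 − 1.4649 = 0.6761 mm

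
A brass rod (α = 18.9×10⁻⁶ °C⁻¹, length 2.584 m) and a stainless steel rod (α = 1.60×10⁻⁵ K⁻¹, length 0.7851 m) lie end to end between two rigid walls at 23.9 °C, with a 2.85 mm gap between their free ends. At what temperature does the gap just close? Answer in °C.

α₁L₁ = 4.88376×10⁻⁵ m/K, α₂L₂ = 1.25616×10⁻⁵ m/K → total 6.13992×10⁻⁵ m/K
ΔT = g/(α₁L₁+α₂L₂) = 2.85×10⁻³ / 6.13992×10⁻⁵ = 46.418 K
T = 23.9 + 46.418 = 70.318 °C

T = 70.3 °C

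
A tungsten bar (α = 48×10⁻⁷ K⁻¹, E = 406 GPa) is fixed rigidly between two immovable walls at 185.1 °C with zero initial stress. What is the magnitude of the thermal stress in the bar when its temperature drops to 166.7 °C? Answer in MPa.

σ = 35.9 MPa

Fully constrained: the free strain ε = αΔT is blocked, so σ = Eε = EαΔT.
|ΔT| = 18.4 K
σ = 406×10⁹ × 48×10⁻⁷ × 18.4 = 3.59×10⁷ Pa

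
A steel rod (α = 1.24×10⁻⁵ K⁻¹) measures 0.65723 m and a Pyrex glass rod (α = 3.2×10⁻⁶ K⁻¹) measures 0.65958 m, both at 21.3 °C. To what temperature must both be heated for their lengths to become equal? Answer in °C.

T = 410.4 °C

L₁(1 + α₁ΔT) = L₂(1 + α₂ΔT) ⇒ ΔT = (L₂ − L₁)/(α₁L₁ − α₂L₂)
L₂ − L₁ = 0.65958 − 0.65723 = 2.35×10⁻³ m
α₁L₁ − α₂L₂ = 1.24×10⁻⁵×0.65723 − 3.2×10⁻⁶×0.65958 = 6.038996×10⁻⁶ m/K
ΔT = 2.35×10⁻³ / 6.038996×10⁻⁶ = 389.138 K
T = 21.3 + 389.138 = 410.438 °C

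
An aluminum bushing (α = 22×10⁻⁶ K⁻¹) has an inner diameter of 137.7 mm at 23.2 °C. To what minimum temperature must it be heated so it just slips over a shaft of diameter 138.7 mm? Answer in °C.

Required Δd = 138.7 − 137.7 = 1.0 mm
Δd = αd₀ΔT ⇒ ΔT = Δd/(αd₀) = 1.0 / (22×10⁻⁶ × 137.7) = 330.10 K
T_min = 23.2 + 330.10 = 353.30 °C

T = 353 °C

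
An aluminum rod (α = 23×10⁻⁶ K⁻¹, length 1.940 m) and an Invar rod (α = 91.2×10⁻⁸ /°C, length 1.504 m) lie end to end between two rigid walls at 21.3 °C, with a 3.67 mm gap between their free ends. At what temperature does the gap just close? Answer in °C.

T = 101 °C

Gap closes when ΔL₁ + ΔL₂ = 3.67 mm = 3.67×10⁻³ m
(α₁L₁ + α₂L₂)ΔT = g
α₁L₁ + α₂L₂ = 23×10⁻⁶×1.940 + 91.2×10⁻⁸×1.504 = 4.5991648×10⁻⁵ m/K
ΔT = 3.67×10⁻³ / 4.5991648×10⁻⁵ = 79.80 K
T = 21.3 + 79.80 = 101.10 °C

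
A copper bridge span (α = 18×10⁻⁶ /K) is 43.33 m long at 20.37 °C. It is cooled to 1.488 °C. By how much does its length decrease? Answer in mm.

|ΔT| = |1.488 − 20.37| = 18.882 K
ΔL = αL₀ΔT = (18×10⁻⁶)(43.33)(18.882) = 1.47×10⁻² m

ΔL = 14.7 mm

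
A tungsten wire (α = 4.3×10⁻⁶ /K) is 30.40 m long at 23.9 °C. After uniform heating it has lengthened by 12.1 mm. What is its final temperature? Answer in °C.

ΔL = αL₀ΔT ⇒ ΔT = ΔL / (αL₀)
ΔT = 12.1×10⁻³ m / (4.3×10⁻⁶ × 30.40 m) = 92.56 K
T = 23.9 + 92.56 = 116.46 °C

T = 116 °C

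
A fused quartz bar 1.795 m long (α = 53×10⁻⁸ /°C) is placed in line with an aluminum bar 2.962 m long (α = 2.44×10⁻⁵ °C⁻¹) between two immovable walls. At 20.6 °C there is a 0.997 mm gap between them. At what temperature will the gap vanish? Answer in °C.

T = 34.2 °C

α₁L₁ = 9.5135×10⁻⁷ m/K, α₂L₂ = 7.22728×10⁻⁵ m/K → total 7.322415×10⁻⁵ m/K
ΔT = g/(α₁L₁+α₂L₂) = 9.97×10⁻⁴ / 7.322415×10⁻⁵ = 13.616 K
T = 20.6 + 13.616 = 34.216 °C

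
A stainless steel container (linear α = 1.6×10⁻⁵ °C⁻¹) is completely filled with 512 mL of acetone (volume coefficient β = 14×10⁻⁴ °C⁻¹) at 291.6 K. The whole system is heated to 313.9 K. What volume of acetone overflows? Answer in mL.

The container also expands: β_container ≈ 3α = 4.8×10⁻⁵ /K
Net overflow = V₀(β_liq − 3α_cont)ΔT
β − 3α = 1.40×10⁻³ − 4.8×10⁻⁵ = 1.352×10⁻³ /K; ΔT = 22.3 K
ΔV = 512 × 1.352×10⁻³ × 22.3 = 15.4 mL

15.4 mL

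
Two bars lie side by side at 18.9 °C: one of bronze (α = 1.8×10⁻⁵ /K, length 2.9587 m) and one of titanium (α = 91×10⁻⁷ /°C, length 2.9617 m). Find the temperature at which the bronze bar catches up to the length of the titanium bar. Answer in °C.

L₁(1 + α₁ΔT) = L₂(1 + α₂ΔT) ⇒ ΔT = (L₂ − L₁)/(α₁L₁ − α₂L₂)
L₂ − L₁ = 2.9617 − 2.9587 = 3.00×10⁻³ m
α₁L₁ − α₂L₂ = 1.8×10⁻⁵×2.9587 − 91×10⁻⁷×2.9617 = 2.630513×10⁻⁵ m/K
ΔT = 3.00×10⁻³ / 2.630513×10⁻⁵ = 114.046 K
T = 18.9 + 114.046 = 132.946 °C

T = 132.9 °C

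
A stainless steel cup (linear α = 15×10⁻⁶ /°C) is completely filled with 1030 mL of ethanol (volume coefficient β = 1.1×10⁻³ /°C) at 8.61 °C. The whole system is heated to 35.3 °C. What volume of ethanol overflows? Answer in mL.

The cup also expands: β_container ≈ 3α = 4.5×10⁻⁵ /K
Net overflow = V₀(β_liq − 3α_cont)ΔT
β − 3α = 1.10×10⁻³ − 4.5×10⁻⁵ = 1.055×10⁻³ /K; ΔT = 26.69 K
ΔV = 1030 × 1.055×10⁻³ × 26.69 = 29.0 mL

29.0 mL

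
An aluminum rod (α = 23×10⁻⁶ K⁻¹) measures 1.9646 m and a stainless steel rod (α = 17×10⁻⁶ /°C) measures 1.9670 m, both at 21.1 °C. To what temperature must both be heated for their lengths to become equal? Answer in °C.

T = 225.4 °C

L₁(1 + α₁ΔT) = L₂(1 + α₂ΔT) ⇒ ΔT = (L₂ − L₁)/(α₁L₁ − α₂L₂)
L₂ − L₁ = 1.9670 − 1.9646 = 2.40×10⁻³ m
α₁L₁ − α₂L₂ = 23×10⁻⁶×1.9646 − 17×10⁻⁶×1.9670 = 1.17468×10⁻⁵ m/K
ΔT = 2.40×10⁻³ / 1.17468×10⁻⁵ = 204.311 K
T = 21.1 + 204.311 = 225.411 °C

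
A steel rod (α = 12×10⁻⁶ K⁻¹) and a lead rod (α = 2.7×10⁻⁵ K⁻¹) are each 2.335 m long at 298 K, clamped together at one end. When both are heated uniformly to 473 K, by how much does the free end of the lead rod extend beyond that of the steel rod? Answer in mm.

ΔT = 175 K
steel: ΔL = 12×10⁻⁶ × 2.335 m × 175 = 4.9035×10⁻³ m = 4.9035 mm
lead: ΔL = 2.7×10⁻⁵ × 2.335 m × 175 = 1.1033×10⁻² m = 11.033 mm
difference = 11.033 − 4.9035 = 6.1295 mm

6.13 mm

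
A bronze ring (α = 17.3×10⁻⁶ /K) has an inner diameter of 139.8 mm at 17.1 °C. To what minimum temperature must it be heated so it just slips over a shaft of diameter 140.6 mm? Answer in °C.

Required Δd = 140.6 − 139.8 = 0.8 mm
Δd = αd₀ΔT ⇒ ΔT = Δd/(αd₀) = 0.8 / (17.3×10⁻⁶ × 139.8) = 330.78 K
T_min = 17.1 + 330.78 = 347.88 °C

T = 348 °C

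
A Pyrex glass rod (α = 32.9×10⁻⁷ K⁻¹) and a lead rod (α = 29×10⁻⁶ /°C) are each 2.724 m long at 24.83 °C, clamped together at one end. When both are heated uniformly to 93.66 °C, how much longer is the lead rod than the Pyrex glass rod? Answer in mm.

ΔT = 68.83 K
Pyrex glass: ΔL = 32.9×10⁻⁷ × 2.724 m × 68.83 = 6.1685×10⁻⁴ m = 0.61685 mm
lead: ΔL = 29×10⁻⁶ × 2.724 m × 68.83 = 5.4373×10⁻³ m = 5.4373 mm
difference = 5.4373 − 0.61685 = 4.82045 mm

4.82 mm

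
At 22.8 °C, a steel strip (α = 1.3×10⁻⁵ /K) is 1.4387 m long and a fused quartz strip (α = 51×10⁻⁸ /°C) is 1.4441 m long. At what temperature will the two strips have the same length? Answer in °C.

L₁(1 + α₁ΔT) = L₂(1 + α₂ΔT) ⇒ ΔT = (L₂ − L₁)/(α₁L₁ − α₂L₂)
L₂ − L₁ = 1.4441 − 1.4387 = 5.40×10⁻³ m
α₁L₁ − α₂L₂ = 1.3×10⁻⁵×1.4387 − 51×10⁻⁸×1.4441 = 1.7966609×10⁻⁵ m/K
ΔT = 5.40×10⁻³ / 1.7966609×10⁻⁵ = 300.558 K
T = 22.8 + 300.558 = 323.358 °C

T = 323.4 °C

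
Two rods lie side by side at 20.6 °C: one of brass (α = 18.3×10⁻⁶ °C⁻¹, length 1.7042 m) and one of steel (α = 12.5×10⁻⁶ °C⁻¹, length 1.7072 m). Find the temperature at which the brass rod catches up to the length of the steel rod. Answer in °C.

T = 325.3 °C

Equal length when α₁L₁ΔT − α₂L₂ΔT = L₂ − L₁ = 3.00×10⁻³ m
α₁L₁ = 3.118686×10⁻⁵, α₂L₂ = 2.134×10⁻⁵ → Δ(αL) = 9.84686×10⁻⁶ m/K
ΔT = 3.00×10⁻³ / 9.84686×10⁻⁶ = 304.666 K, so T = 20.6 + 304.666 = 325.266 °C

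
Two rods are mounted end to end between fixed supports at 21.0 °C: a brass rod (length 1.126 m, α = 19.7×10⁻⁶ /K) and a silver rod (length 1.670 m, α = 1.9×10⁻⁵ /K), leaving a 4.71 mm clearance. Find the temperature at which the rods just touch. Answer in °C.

T = 108 °C

Gap closes when ΔL₁ + ΔL₂ = 4.71 mm = 4.71×10⁻³ m
(α₁L₁ + α₂L₂)ΔT = g
α₁L₁ + α₂L₂ = 19.7×10⁻⁶×1.126 + 1.9×10⁻⁵×1.670 = 5.39122×10⁻⁵ m/K
ΔT = 4.71×10⁻³ / 5.39122×10⁻⁵ = 87.36 K
T = 21.0 + 87.36 = 108.36 °C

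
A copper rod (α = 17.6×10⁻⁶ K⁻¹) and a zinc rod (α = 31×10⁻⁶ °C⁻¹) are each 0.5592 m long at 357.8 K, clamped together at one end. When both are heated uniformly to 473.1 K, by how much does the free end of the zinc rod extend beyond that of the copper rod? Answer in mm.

0.864 mm

ΔT = 115.3 K
copper: ΔL = 17.6×10⁻⁶ × 0.5592 m × 115.3 = 1.1348×10⁻³ m = 1.1348 mm
zinc: ΔL = 31×10⁻⁶ × 0.5592 m × 115.3 = 1.9987×10⁻³ m = 1.9987 mm
difference = 1.9987 − 1.1348 = 0.8639 mm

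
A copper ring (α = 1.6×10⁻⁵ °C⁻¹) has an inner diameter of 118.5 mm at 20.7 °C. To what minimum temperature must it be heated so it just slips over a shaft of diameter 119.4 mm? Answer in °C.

Required Δd = 119.4 − 118.5 = 0.9 mm
Δd = αd₀ΔT ⇒ ΔT = Δd/(αd₀) = 0.9 / (1.6×10⁻⁵ × 118.5) = 474.68 K
T_min = 20.7 + 474.68 = 495.38 °C

T = 495 °C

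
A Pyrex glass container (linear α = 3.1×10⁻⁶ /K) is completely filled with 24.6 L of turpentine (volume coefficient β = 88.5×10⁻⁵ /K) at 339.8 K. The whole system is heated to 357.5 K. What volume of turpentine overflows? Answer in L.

0.381 L

The container also expands: β_container ≈ 3α = 9.3×10⁻⁶ /K
Net overflow = V₀(β_liq − 3α_cont)ΔT
β − 3α = 8.85×10⁻⁴ − 9.3×10⁻⁶ = 8.757×10⁻⁴ /K; ΔT = 17.7 K
ΔV = 24.6 × 8.757×10⁻⁴ × 17.7 = 0.381 L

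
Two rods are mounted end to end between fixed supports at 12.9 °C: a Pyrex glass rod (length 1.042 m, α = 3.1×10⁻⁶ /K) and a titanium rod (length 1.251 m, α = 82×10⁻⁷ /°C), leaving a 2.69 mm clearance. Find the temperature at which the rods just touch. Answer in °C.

T = 212 °C

Gap closes when ΔL₁ + ΔL₂ = 2.69 mm = 2.69×10⁻³ m
(α₁L₁ + α₂L₂)ΔT = g
α₁L₁ + α₂L₂ = 3.1×10⁻⁶×1.042 + 82×10⁻⁷×1.251 = 1.34884×10⁻⁵ m/K
ΔT = 2.69×10⁻³ / 1.34884×10⁻⁵ = 199.43 K
T = 12.9 + 199.43 = 212.33 °C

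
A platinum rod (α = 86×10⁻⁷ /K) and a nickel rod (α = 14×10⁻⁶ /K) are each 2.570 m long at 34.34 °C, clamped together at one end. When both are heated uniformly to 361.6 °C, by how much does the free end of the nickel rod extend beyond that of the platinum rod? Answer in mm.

ΔT = 327.26 K
platinum: ΔL = 86×10⁻⁷ × 2.570 m × 327.26 = 7.2331×10⁻³ m = 7.2331 mm
nickel: ΔL = 14×10⁻⁶ × 2.570 m × 327.26 = 1.1775×10⁻² m = 11.775 mm
difference = 11.775 − 7.2331 = 4.5419 mm

4.54 mm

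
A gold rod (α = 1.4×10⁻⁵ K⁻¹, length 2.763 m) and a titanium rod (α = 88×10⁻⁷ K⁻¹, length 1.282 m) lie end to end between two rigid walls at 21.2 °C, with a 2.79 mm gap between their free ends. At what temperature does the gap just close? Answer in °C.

Gap closes when ΔL₁ + ΔL₂ = 2.79 mm = 2.79×10⁻³ m
(α₁L₁ + α₂L₂)ΔT = g
α₁L₁ + α₂L₂ = 1.4×10⁻⁵×2.763 + 88×10⁻⁷×1.282 = 4.99636×10⁻⁵ m/K
ΔT = 2.79×10⁻³ / 4.99636×10⁻⁵ = 55.841 K
T = 21.2 + 55.841 = 77.041 °C

T = 77.0 °C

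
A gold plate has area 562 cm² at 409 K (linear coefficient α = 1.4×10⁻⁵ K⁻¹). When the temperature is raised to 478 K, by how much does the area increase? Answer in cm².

Area coefficient ≈ 2α; |ΔT| = 69 K
ΔA = 2αA₀ΔT = 2(1.4×10⁻⁵)(562)(69) = 1.09 cm²

ΔA = 1.09 cm²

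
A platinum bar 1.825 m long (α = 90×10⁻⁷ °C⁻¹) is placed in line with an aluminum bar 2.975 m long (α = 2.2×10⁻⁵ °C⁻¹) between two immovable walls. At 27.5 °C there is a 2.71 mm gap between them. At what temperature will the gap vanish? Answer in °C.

T = 60.6 °C

α₁L₁ = 1.6425×10⁻⁵ m/K, α₂L₂ = 6.545×10⁻⁵ m/K → total 8.1875×10⁻⁵ m/K
ΔT = g/(α₁L₁+α₂L₂) = 2.71×10⁻³ / 8.1875×10⁻⁵ = 33.099 K
T = 27.5 + 33.099 = 60.599 °C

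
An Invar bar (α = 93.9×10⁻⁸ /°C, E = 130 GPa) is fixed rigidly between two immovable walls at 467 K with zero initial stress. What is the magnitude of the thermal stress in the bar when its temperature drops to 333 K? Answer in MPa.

Fully constrained: the free strain ε = αΔT is blocked, so σ = Eε = EαΔT.
|ΔT| = 134 K
σ = 130×10⁹ × 93.9×10⁻⁸ × 134 = 1.64×10⁷ Pa

σ = 16.4 MPa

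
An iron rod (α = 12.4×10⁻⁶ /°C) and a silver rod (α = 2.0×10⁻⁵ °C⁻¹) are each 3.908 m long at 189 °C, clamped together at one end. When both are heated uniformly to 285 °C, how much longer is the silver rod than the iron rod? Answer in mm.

2.85 mm

ΔT = 96 K
iron: ΔL = 12.4×10⁻⁶ × 3.908 m × 96 = 4.6521×10⁻³ m = 4.6521 mm
silver: ΔL = 2.0×10⁻⁵ × 3.908 m × 96 = 7.5034×10⁻³ m = 7.5034 mm
difference = 7.5034 − 4.6521 = 2.8513 mm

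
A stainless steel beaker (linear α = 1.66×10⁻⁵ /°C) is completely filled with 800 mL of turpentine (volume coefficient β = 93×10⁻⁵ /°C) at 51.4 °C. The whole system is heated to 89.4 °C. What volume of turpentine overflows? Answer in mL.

26.8 mL

The beaker also expands: β_container ≈ 3α = 4.98×10⁻⁵ /K
Net overflow = V₀(β_liq − 3α_cont)ΔT
β − 3α = 9.30×10⁻⁴ − 4.98×10⁻⁵ = 8.802×10⁻⁴ /K; ΔT = 38.0 K
ΔV = 800 × 8.802×10⁻⁴ × 38.0 = 26.8 mL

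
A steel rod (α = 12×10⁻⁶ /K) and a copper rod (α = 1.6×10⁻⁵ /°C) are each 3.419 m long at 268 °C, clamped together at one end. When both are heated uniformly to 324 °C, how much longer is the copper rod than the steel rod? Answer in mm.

ΔT = 56 K
steel: ΔL = 12×10⁻⁶ × 3.419 m × 56 = 2.2976×10⁻³ m = 2.2976 mm
copper: ΔL = 1.6×10⁻⁵ × 3.419 m × 56 = 3.0634×10⁻³ m = 3.0634 mm
difference = 3.0634 − 2.2976 = 0.7658 mm

0.766 mm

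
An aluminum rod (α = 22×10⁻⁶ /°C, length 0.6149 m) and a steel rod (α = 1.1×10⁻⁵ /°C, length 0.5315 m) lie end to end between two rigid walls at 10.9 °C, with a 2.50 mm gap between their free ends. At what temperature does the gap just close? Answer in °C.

Gap closes when ΔL₁ + ΔL₂ = 2.50 mm = 2.50×10⁻³ m
(α₁L₁ + α₂L₂)ΔT = g
α₁L₁ + α₂L₂ = 22×10⁻⁶×0.6149 + 1.1×10⁻⁵×0.5315 = 1.93743×10⁻⁵ m/K
ΔT = 2.50×10⁻³ / 1.93743×10⁻⁵ = 129.04 K
T = 10.9 + 129.04 = 139.94 °C

T = 140 °C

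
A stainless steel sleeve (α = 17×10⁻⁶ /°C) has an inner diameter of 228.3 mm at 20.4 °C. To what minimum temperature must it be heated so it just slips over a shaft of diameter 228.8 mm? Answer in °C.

T = 149 °C

Required Δd = 228.8 − 228.3 = 0.5 mm
Δd = αd₀ΔT ⇒ ΔT = Δd/(αd₀) = 0.5 / (17×10⁻⁶ × 228.3) = 128.83 K
T_min = 20.4 + 128.83 = 149.23 °C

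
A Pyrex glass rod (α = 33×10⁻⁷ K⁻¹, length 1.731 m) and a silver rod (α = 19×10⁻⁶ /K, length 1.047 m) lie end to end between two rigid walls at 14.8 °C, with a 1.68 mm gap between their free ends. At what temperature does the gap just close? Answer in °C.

Gap closes when ΔL₁ + ΔL₂ = 1.68 mm = 1.68×10⁻³ m
(α₁L₁ + α₂L₂)ΔT = g
α₁L₁ + α₂L₂ = 33×10⁻⁷×1.731 + 19×10⁻⁶×1.047 = 2.56053×10⁻⁵ m/K
ΔT = 1.68×10⁻³ / 2.56053×10⁻⁵ = 65.611 K
T = 14.8 + 65.611 = 80.411 °C

T = 80.4 °C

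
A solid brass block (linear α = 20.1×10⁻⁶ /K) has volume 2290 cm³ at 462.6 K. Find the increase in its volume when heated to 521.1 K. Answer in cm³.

Isotropic solid: β ≈ 3α = 6.0×10⁻⁵ /K; ΔT = 58.5 K
ΔV = 3αV₀ΔT = 3(20.1×10⁻⁶)(2290)(58.5) = 8.08 cm³

ΔV = 8.08 cm³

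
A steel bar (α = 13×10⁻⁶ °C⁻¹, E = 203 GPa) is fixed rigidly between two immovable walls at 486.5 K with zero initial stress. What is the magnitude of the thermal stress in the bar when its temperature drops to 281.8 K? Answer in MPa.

Fully constrained: the free strain ε = αΔT is blocked, so σ = Eε = EαΔT.
|ΔT| = 204.7 K
σ = 203×10⁹ × 13×10⁻⁶ × 204.7 = 5.40×10⁸ Pa

σ = 540 MPa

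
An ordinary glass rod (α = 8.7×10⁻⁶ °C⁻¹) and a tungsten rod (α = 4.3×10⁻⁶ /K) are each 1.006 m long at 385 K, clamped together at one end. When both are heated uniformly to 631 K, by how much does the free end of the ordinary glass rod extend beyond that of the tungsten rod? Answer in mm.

ΔT = 246 K
ordinary glass: ΔL = 8.7×10⁻⁶ × 1.006 m × 246 = 2.1530×10⁻³ m = 2.1530 mm
tungsten: ΔL = 4.3×10⁻⁶ × 1.006 m × 246 = 1.0641×10⁻³ m = 1.0641 mm
difference = 2.1530 − 1.0641 = 1.0889 mm

1.09 mm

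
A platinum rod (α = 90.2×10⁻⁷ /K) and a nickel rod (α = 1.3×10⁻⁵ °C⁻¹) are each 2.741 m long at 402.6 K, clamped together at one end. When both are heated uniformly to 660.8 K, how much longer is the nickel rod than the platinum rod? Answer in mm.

2.82 mm

ΔT = 258.2 K
platinum: ΔL = 90.2×10⁻⁷ × 2.741 m × 258.2 = 6.3837×10⁻³ m = 6.3837 mm
nickel: ΔL = 1.3×10⁻⁵ × 2.741 m × 258.2 = 9.2004×10⁻³ m = 9.2004 mm
difference = 9.2004 − 6.3837 = 2.8167 mm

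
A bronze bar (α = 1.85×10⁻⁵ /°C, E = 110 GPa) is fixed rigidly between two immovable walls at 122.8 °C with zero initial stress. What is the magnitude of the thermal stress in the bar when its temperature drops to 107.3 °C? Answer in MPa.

σ = 31.5 MPa

Fully constrained: the free strain ε = αΔT is blocked, so σ = Eε = EαΔT.
|ΔT| = 15.5 K
σ = 110×10⁹ × 1.85×10⁻⁵ × 15.5 = 3.15×10⁷ Pa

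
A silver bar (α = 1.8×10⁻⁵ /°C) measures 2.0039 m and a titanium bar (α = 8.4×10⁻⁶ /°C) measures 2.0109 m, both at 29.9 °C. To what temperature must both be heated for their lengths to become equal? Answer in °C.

Equal length when α₁L₁ΔT − α₂L₂ΔT = L₂ − L₁ = 7.00×10⁻³ m
α₁L₁ = 3.60702×10⁻⁵, α₂L₂ = 1.689156×10⁻⁵ → Δ(αL) = 1.917864×10⁻⁵ m/K
ΔT = 7.00×10⁻³ / 1.917864×10⁻⁵ = 364.989 K, so T = 29.9 + 364.989 = 394.889 °C

T = 394.9 °C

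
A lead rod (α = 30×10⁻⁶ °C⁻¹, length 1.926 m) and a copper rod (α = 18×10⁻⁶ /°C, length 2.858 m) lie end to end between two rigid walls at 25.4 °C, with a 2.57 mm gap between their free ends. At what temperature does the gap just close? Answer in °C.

T = 48.9 °C

α₁L₁ = 5.778×10⁻⁵ m/K, α₂L₂ = 5.1444×10⁻⁵ m/K → total 1.09224×10⁻⁴ m/K
ΔT = g/(α₁L₁+α₂L₂) = 2.57×10⁻³ / 1.09224×10⁻⁴ = 23.530 K
T = 25.4 + 23.530 = 48.930 °C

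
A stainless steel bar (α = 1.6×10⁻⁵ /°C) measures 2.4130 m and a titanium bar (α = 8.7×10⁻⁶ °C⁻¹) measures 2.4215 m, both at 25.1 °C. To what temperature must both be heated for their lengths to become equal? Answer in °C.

L₁(1 + α₁ΔT) = L₂(1 + α₂ΔT) ⇒ ΔT = (L₂ − L₁)/(α₁L₁ − α₂L₂)
L₂ − L₁ = 2.4215 − 2.4130 = 8.50×10⁻³ m
α₁L₁ − α₂L₂ = 1.6×10⁻⁵×2.4130 − 8.7×10⁻⁶×2.4215 = 1.754095×10⁻⁵ m/K
ΔT = 8.50×10⁻³ / 1.754095×10⁻⁵ = 484.580 K
T = 25.1 + 484.580 = 509.680 °C

T = 509.7 °C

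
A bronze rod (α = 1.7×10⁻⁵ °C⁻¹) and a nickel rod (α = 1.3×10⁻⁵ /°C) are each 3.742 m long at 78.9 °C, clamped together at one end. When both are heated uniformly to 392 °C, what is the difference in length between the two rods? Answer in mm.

4.69 mm

ΔT = 313.1 K
bronze: ΔL = 1.7×10⁻⁵ × 3.742 m × 313.1 = 1.9918×10⁻² m = 19.918 mm
nickel: ΔL = 1.3×10⁻⁵ × 3.742 m × 313.1 = 1.5231×10⁻² m = 15.231 mm
difference = 19.918 − 15.231 = 4.687 mm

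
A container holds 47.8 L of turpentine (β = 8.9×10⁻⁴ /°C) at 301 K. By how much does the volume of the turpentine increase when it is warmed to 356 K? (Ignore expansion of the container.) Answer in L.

ΔV = 2.34 L

|ΔT| = |356 − 301| = 55 K
ΔV = βV₀ΔT = (8.9×10⁻⁴)(47.8)(55) = 2.34 L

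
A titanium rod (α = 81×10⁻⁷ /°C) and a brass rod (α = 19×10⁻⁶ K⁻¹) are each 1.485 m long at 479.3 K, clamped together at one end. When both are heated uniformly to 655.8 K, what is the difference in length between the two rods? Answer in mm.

2.86 mm

ΔT = 176.5 K
titanium: ΔL = 81×10⁻⁷ × 1.485 m × 176.5 = 2.1230×10⁻³ m = 2.1230 mm
brass: ΔL = 19×10⁻⁶ × 1.485 m × 176.5 = 4.9799×10⁻³ m = 4.9799 mm
difference = 4.9799 − 2.1230 = 2.8569 mm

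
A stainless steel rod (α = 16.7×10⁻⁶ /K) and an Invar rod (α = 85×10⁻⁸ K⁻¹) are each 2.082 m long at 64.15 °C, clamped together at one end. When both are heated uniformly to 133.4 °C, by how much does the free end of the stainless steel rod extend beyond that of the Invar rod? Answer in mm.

ΔT = 69.25 K
stainless steel: ΔL = 16.7×10⁻⁶ × 2.082 m × 69.25 = 2.4078×10⁻³ m = 2.4078 mm
Invar: ΔL = 85×10⁻⁸ × 2.082 m × 69.25 = 1.2255×10⁻⁴ m = 0.12255 mm
difference = 2.4078 − 0.12255 = 2.28525 mm

2.29 mm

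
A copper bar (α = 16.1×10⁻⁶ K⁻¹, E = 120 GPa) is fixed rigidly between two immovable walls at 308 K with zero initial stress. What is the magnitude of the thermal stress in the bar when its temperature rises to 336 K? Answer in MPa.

σ = 54.1 MPa

Fully constrained: the free strain ε = αΔT is blocked, so σ = Eε = EαΔT.
|ΔT| = 28 K
σ = 120×10⁹ × 16.1×10⁻⁶ × 28 = 5.41×10⁷ Pa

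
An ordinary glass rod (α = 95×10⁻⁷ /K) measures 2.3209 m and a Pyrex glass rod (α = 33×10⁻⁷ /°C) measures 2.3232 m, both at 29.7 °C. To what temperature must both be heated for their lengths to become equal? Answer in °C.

L₁(1 + α₁ΔT) = L₂(1 + α₂ΔT) ⇒ ΔT = (L₂ − L₁)/(α₁L₁ − α₂L₂)
L₂ − L₁ = 2.3232 − 2.3209 = 2.30×10⁻³ m
α₁L₁ − α₂L₂ = 95×10⁻⁷×2.3209 − 33×10⁻⁷×2.3232 = 1.438199×10⁻⁵ m/K
ΔT = 2.30×10⁻³ / 1.438199×10⁻⁵ = 159.922 K
T = 29.7 + 159.922 = 189.622 °C

T = 189.6 °C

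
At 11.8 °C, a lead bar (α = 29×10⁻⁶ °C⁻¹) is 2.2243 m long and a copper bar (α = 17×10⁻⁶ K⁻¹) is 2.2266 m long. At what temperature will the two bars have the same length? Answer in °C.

T = 98.10 °C

L₁(1 + α₁ΔT) = L₂(1 + α₂ΔT) ⇒ ΔT = (L₂ − L₁)/(α₁L₁ − α₂L₂)
L₂ − L₁ = 2.2266 − 2.2243 = 2.30×10⁻³ m
α₁L₁ − α₂L₂ = 29×10⁻⁶×2.2243 − 17×10⁻⁶×2.2266 = 2.66525×10⁻⁵ m/K
ΔT = 2.30×10⁻³ / 2.66525×10⁻⁵ = 86.2958 K
T = 11.8 + 86.2958 = 98.0958 °C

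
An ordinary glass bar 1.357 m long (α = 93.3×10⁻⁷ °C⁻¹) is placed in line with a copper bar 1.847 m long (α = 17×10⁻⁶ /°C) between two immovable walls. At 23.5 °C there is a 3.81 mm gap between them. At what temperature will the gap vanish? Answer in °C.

Gap closes when ΔL₁ + ΔL₂ = 3.81 mm = 3.81×10⁻³ m
(α₁L₁ + α₂L₂)ΔT = g
α₁L₁ + α₂L₂ = 93.3×10⁻⁷×1.357 + 17×10⁻⁶×1.847 = 4.405981×10⁻⁵ m/K
ΔT = 3.81×10⁻³ / 4.405981×10⁻⁵ = 86.47 K
T = 23.5 + 86.47 = 109.97 °C

T = 110 °C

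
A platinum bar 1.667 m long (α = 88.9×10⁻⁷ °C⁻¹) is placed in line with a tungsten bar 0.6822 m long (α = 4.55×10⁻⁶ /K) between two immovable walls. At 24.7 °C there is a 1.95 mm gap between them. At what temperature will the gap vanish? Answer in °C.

Gap closes when ΔL₁ + ΔL₂ = 1.95 mm = 1.95×10⁻³ m
(α₁L₁ + α₂L₂)ΔT = g
α₁L₁ + α₂L₂ = 88.9×10⁻⁷×1.667 + 4.55×10⁻⁶×0.6822 = 1.792364×10⁻⁵ m/K
ΔT = 1.95×10⁻³ / 1.792364×10⁻⁵ = 108.79 K
T = 24.7 + 108.79 = 133.49 °C

T = 133 °C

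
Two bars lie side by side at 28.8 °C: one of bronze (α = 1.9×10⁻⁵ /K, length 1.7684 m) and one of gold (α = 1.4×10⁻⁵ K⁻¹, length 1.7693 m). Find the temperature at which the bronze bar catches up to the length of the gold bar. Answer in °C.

T = 130.7 °C

Equal length when α₁L₁ΔT − α₂L₂ΔT = L₂ − L₁ = 9.00×10⁻⁴ m
α₁L₁ = 3.35996×10⁻⁵, α₂L₂ = 2.47702×10⁻⁵ → Δ(αL) = 8.8294×10⁻⁶ m/K
ΔT = 9.00×10⁻⁴ / 8.8294×10⁻⁶ = 101.932 K, so T = 28.8 + 101.932 = 130.732 °C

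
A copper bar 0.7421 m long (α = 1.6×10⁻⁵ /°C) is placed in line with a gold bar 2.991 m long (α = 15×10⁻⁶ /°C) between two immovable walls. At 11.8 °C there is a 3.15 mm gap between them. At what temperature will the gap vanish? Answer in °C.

Gap closes when ΔL₁ + ΔL₂ = 3.15 mm = 3.15×10⁻³ m
(α₁L₁ + α₂L₂)ΔT = g
α₁L₁ + α₂L₂ = 1.6×10⁻⁵×0.7421 + 15×10⁻⁶×2.991 = 5.67386×10⁻⁵ m/K
ΔT = 3.15×10⁻³ / 5.67386×10⁻⁵ = 55.518 K
T = 11.8 + 55.518 = 67.318 °C

T = 67.3 °C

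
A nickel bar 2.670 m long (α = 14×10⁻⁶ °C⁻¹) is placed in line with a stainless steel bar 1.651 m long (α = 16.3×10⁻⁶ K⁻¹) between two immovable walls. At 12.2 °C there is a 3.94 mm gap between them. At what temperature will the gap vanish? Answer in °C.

α₁L₁ = 3.738×10⁻⁵ m/K, α₂L₂ = 2.69113×10⁻⁵ m/K → total 6.42913×10⁻⁵ m/K
ΔT = g/(α₁L₁+α₂L₂) = 3.94×10⁻³ / 6.42913×10⁻⁵ = 61.284 K
T = 12.2 + 61.284 = 73.484 °C

T = 73.5 °C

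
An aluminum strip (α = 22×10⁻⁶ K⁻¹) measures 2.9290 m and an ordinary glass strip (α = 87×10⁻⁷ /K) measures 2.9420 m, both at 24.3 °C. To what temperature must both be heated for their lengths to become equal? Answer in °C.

Equal length when α₁L₁ΔT − α₂L₂ΔT = L₂ − L₁ = 1.30×10⁻² m
α₁L₁ = 6.4438×10⁻⁵, α₂L₂ = 2.55954×10⁻⁵ → Δ(αL) = 3.88426×10⁻⁵ m/K
ΔT = 1.30×10⁻² / 3.88426×10⁻⁵ = 334.684 K, so T = 24.3 + 334.684 = 358.984 °C

T = 359.0 °C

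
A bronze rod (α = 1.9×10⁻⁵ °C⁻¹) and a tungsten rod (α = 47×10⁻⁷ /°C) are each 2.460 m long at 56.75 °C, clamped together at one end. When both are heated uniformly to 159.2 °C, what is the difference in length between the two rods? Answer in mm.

ΔT = 102.45 K
bronze: ΔL = 1.9×10⁻⁵ × 2.460 m × 102.45 = 4.7885×10⁻³ m = 4.7885 mm
tungsten: ΔL = 47×10⁻⁷ × 2.460 m × 102.45 = 1.1845×10⁻³ m = 1.1845 mm
difference = 4.7885 − 1.1845 = 3.6040 mm

3.60 mm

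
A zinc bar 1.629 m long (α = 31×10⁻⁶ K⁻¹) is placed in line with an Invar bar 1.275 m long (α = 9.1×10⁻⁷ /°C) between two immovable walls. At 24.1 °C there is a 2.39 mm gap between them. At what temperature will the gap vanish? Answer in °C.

T = 70.4 °C

Gap closes when ΔL₁ + ΔL₂ = 2.39 mm = 2.39×10⁻³ m
(α₁L₁ + α₂L₂)ΔT = g
α₁L₁ + α₂L₂ = 31×10⁻⁶×1.629 + 9.1×10⁻⁷×1.275 = 5.165925×10⁻⁵ m/K
ΔT = 2.39×10⁻³ / 5.165925×10⁻⁵ = 46.265 K
T = 24.1 + 46.265 = 70.365 °C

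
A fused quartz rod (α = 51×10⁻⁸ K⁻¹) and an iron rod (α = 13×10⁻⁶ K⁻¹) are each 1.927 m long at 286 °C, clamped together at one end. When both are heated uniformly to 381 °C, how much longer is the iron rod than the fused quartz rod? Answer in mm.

ΔT = 95 K
fused quartz: ΔL = 51×10⁻⁸ × 1.927 m × 95 = 9.3363×10⁻⁵ m = 0.093363 mm
iron: ΔL = 13×10⁻⁶ × 1.927 m × 95 = 2.3798×10⁻³ m = 2.3798 mm
difference = 2.3798 − 0.093363 = 2.286437 mm

2.29 mm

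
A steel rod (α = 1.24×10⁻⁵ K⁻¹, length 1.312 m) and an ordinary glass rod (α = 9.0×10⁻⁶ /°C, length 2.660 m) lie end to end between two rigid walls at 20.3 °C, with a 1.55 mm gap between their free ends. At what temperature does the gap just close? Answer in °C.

T = 58.8 °C

Gap closes when ΔL₁ + ΔL₂ = 1.55 mm = 1.55×10⁻³ m
(α₁L₁ + α₂L₂)ΔT = g
α₁L₁ + α₂L₂ = 1.24×10⁻⁵×1.312 + 9.0×10⁻⁶×2.660 = 4.02088×10⁻⁵ m/K
ΔT = 1.55×10⁻³ / 4.02088×10⁻⁵ = 38.549 K
T = 20.3 + 38.549 = 58.849 °C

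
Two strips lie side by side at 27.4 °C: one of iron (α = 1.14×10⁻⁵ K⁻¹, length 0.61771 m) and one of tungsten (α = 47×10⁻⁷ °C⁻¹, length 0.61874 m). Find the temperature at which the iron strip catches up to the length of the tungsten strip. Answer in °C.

T = 276.6 °C

L₁(1 + α₁ΔT) = L₂(1 + α₂ΔT) ⇒ ΔT = (L₂ − L₁)/(α₁L₁ − α₂L₂)
L₂ − L₁ = 0.61874 − 0.61771 = 1.03×10⁻³ m
α₁L₁ − α₂L₂ = 1.14×10⁻⁵×0.61771 − 47×10⁻⁷×0.61874 = 4.133816×10⁻⁶ m/K
ΔT = 1.03×10⁻³ / 4.133816×10⁻⁶ = 249.164 K
T = 27.4 + 249.164 = 276.564 °C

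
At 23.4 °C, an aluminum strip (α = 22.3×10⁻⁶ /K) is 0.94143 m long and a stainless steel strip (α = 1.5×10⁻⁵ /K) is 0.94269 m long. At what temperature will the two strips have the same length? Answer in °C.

L₁(1 + α₁ΔT) = L₂(1 + α₂ΔT) ⇒ ΔT = (L₂ − L₁)/(α₁L₁ − α₂L₂)
L₂ − L₁ = 0.94269 − 0.94143 = 1.26×10⁻³ m
α₁L₁ − α₂L₂ = 22.3×10⁻⁶×0.94143 − 1.5×10⁻⁵×0.94269 = 6.853539×10⁻⁶ m/K
ΔT = 1.26×10⁻³ / 6.853539×10⁻⁶ = 183.847 K
T = 23.4 + 183.847 = 207.247 °C

T = 207.2 °C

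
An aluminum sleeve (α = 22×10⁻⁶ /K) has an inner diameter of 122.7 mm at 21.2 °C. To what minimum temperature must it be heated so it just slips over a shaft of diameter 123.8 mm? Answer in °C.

T = 429 °C

Required Δd = 123.8 − 122.7 = 1.1 mm
Δd = αd₀ΔT ⇒ ΔT = Δd/(αd₀) = 1.1 / (22×10⁻⁶ × 122.7) = 407.50 K
T_min = 21.2 + 407.50 = 428.70 °C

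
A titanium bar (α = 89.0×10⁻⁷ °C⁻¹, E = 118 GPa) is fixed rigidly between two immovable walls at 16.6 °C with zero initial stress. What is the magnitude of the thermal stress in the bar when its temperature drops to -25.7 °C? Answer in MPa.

Fully constrained: the free strain ε = αΔT is blocked, so σ = Eε = EαΔT.
|ΔT| = 42.3 K
σ = 118×10⁹ × 89.0×10⁻⁷ × 42.3 = 4.44×10⁷ Pa

σ = 44.4 MPa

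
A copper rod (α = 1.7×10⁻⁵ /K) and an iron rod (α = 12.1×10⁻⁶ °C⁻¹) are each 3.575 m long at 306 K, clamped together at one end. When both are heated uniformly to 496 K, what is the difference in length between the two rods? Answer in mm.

3.33 mm

ΔT = 190 K
copper: ΔL = 1.7×10⁻⁵ × 3.575 m × 190 = 1.1547×10⁻² m = 11.547 mm
iron: ΔL = 12.1×10⁻⁶ × 3.575 m × 190 = 8.2189×10⁻³ m = 8.2189 mm
difference = 11.547 − 8.2189 = 3.3281 mm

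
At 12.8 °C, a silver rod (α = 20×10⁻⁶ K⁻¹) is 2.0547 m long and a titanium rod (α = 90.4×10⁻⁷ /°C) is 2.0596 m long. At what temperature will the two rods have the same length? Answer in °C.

T = 230.8 °C

Equal length when α₁L₁ΔT − α₂L₂ΔT = L₂ − L₁ = 4.90×10⁻³ m
α₁L₁ = 4.1094×10⁻⁵, α₂L₂ = 1.8618784×10⁻⁵ → Δ(αL) = 2.2475216×10⁻⁵ m/K
ΔT = 4.90×10⁻³ / 2.2475216×10⁻⁵ = 218.018 K, so T = 12.8 + 218.018 = 230.818 °C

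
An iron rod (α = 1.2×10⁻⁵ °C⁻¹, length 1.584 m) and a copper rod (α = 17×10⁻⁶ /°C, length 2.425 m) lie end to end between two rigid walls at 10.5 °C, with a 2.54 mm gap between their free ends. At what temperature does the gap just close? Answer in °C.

Gap closes when ΔL₁ + ΔL₂ = 2.54 mm = 2.54×10⁻³ m
(α₁L₁ + α₂L₂)ΔT = g
α₁L₁ + α₂L₂ = 1.2×10⁻⁵×1.584 + 17×10⁻⁶×2.425 = 6.0233×10⁻⁵ m/K
ΔT = 2.54×10⁻³ / 6.0233×10⁻⁵ = 42.170 K
T = 10.5 + 42.170 = 52.670 °C

T = 52.7 °C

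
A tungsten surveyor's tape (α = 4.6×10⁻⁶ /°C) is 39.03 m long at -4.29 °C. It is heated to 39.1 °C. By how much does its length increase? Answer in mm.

|ΔT| = |39.1 − (-4.29)| = 43.39 K
ΔL = αL₀ΔT = (4.6×10⁻⁶)(39.03)(43.39) = 7.79×10⁻³ m

ΔL = 7.79 mm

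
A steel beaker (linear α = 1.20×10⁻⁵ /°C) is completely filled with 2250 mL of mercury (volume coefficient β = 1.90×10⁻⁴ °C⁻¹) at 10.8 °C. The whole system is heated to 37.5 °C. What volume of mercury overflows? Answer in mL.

The beaker also expands: β_container ≈ 3α = 3.6×10⁻⁵ /K
Net overflow = V₀(β_liq − 3α_cont)ΔT
β − 3α = 1.90×10⁻⁴ − 3.6×10⁻⁵ = 1.54×10⁻⁴ /K; ΔT = 26.7 K
ΔV = 2250 × 1.54×10⁻⁴ × 26.7 = 9.25 mL

9.25 mL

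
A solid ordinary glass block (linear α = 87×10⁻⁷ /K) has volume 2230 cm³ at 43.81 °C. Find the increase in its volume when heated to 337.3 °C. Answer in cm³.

ΔV = 17.1 cm³

Isotropic solid: β ≈ 3α = 2.6×10⁻⁵ /K; ΔT = 293.49 K
ΔV = 3αV₀ΔT = 3(87×10⁻⁷)(2230)(293.49) = 17.1 cm³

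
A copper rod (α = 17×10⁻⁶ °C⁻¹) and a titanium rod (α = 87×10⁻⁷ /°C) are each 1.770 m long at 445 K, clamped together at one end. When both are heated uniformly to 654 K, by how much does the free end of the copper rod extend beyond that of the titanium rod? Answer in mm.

3.07 mm

ΔT = 209 K
copper: ΔL = 17×10⁻⁶ × 1.770 m × 209 = 6.2888×10⁻³ m = 6.2888 mm
titanium: ΔL = 87×10⁻⁷ × 1.770 m × 209 = 3.2184×10⁻³ m = 3.2184 mm
difference = 6.2888 − 3.2184 = 3.0704 mm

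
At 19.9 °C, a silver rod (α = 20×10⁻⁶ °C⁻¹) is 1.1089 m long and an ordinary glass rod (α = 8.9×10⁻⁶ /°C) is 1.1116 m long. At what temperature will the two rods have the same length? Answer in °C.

L₁(1 + α₁ΔT) = L₂(1 + α₂ΔT) ⇒ ΔT = (L₂ − L₁)/(α₁L₁ − α₂L₂)
L₂ − L₁ = 1.1116 − 1.1089 = 2.70×10⁻³ m
α₁L₁ − α₂L₂ = 20×10⁻⁶×1.1089 − 8.9×10⁻⁶×1.1116 = 1.228476×10⁻⁵ m/K
ΔT = 2.70×10⁻³ / 1.228476×10⁻⁵ = 219.785 K
T = 19.9 + 219.785 = 239.685 °C

T = 239.7 °C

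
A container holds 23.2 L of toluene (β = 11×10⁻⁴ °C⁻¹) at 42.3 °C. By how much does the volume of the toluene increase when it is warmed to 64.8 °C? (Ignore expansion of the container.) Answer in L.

ΔV = 0.574 L

|ΔT| = |64.8 − 42.3| = 22.5 K
ΔV = βV₀ΔT = (11×10⁻⁴)(23.2)(22.5) = 0.574 L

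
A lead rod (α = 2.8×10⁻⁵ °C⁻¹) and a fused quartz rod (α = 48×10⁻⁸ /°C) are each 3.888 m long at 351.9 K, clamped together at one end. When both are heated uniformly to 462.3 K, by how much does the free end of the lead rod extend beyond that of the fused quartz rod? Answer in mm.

ΔT = 110.4 K
lead: ΔL = 2.8×10⁻⁵ × 3.888 m × 110.4 = 1.2019×10⁻² m = 12.019 mm
fused quartz: ΔL = 48×10⁻⁸ × 3.888 m × 110.4 = 2.0603×10⁻⁴ m = 0.20603 mm
difference = 12.019 − 0.20603 = 11.81297 mm

11.8 mm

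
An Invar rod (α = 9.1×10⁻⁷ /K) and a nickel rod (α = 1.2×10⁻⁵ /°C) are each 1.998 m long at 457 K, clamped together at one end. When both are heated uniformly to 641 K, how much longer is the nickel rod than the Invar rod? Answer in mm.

ΔT = 184 K
Invar: ΔL = 9.1×10⁻⁷ × 1.998 m × 184 = 3.3455×10⁻⁴ m = 0.33455 mm
nickel: ΔL = 1.2×10⁻⁵ × 1.998 m × 184 = 4.4116×10⁻³ m = 4.4116 mm
difference = 4.4116 − 0.33455 = 4.07705 mm

4.08 mm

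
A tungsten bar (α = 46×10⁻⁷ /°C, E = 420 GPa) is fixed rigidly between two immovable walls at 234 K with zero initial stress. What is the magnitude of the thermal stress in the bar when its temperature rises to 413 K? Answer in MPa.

σ = 346 MPa

Fully constrained: the free strain ε = αΔT is blocked, so σ = Eε = EαΔT.
|ΔT| = 179 K
σ = 420×10⁹ × 46×10⁻⁷ × 179 = 3.46×10⁸ Pa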